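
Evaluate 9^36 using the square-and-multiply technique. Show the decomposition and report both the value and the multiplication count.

Computing 9^36 by squaring (build up from 9^1; each line after the first costs one multiplication):

9^1 = 9
9^2 = (9^1)^2 = 9^2 = 81
9^4 = (9^2)^2 = 81^2 = 6561
9^8 = (9^4)^2 = 6561^2 = 43046721
9^9 = 9 * 9^8 = 9 * 43046721 = 387420489
9^18 = (9^9)^2 = 387420489^2 = 150094635296999121
9^36 = (9^18)^2 = 150094635296999121^2 = 22528399544939174411840147874772641

Result: 22528399544939174411840147874772641
Multiplications needed: 6 (6 lines after 9^1)

9^36 = 22528399544939174411840147874772641. Using exponentiation by squaring, this requires 6 multiplications. The key idea: if the exponent is even, square the half-power; if odd, multiply by the base once.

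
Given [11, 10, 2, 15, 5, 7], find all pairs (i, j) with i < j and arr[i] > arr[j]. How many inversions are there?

Finding inversions in [11, 10, 2, 15, 5, 7]:

(0, 1): arr[0]=11 > arr[1]=10
(0, 2): arr[0]=11 > arr[2]=2
(0, 4): arr[0]=11 > arr[4]=5
(0, 5): arr[0]=11 > arr[5]=7
(1, 2): arr[1]=10 > arr[2]=2
(1, 4): arr[1]=10 > arr[4]=5
(1, 5): arr[1]=10 > arr[5]=7
(3, 4): arr[3]=15 > arr[4]=5
(3, 5): arr[3]=15 > arr[5]=7

Total inversions: 9

The array has 9 inversion(s): (0,1), (0,2), (0,4), (0,5), (1,2), (1,4), (1,5), (3,4), (3,5). Each pair (i,j) satisfies i < j and arr[i] > arr[j].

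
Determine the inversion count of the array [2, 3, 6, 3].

Finding inversions in [2, 3, 6, 3]:

(2, 3): arr[2]=6 > arr[3]=3

Total inversions: 1

The array has 1 inversion(s): (2,3). Each pair (i,j) satisfies i < j and arr[i] > arr[j].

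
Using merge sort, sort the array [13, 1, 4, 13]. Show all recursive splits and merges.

Merge sort trace:

Split: [13, 1, 4, 13] -> [13, 1] and [4, 13]
  Split: [13, 1] -> [13] and [1]
  Merge: [13] + [1] -> [1, 13]
  Split: [4, 13] -> [4] and [13]
  Merge: [4] + [13] -> [4, 13]
Merge: [1, 13] + [4, 13] -> [1, 4, 13, 13]

Final sorted array: [1, 4, 13, 13]

The merge sort proceeds by recursively splitting the array and merging sorted halves.
After all merges, the sorted array is [1, 4, 13, 13].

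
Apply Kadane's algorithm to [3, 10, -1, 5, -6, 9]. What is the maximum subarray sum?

Using Kadane's algorithm on [3, 10, -1, 5, -6, 9]:

Scanning through the array:
Position 1 (value 10): max_ending_here = 13, max_so_far = 13
Position 2 (value -1): max_ending_here = 12, max_so_far = 13
Position 3 (value 5): max_ending_here = 17, max_so_far = 17
Position 4 (value -6): max_ending_here = 11, max_so_far = 17
Position 5 (value 9): max_ending_here = 20, max_so_far = 20

Maximum subarray: [3, 10, -1, 5, -6, 9]
Maximum sum: 20

The maximum subarray is [3, 10, -1, 5, -6, 9] with sum 20. This subarray runs from index 0 to index 5.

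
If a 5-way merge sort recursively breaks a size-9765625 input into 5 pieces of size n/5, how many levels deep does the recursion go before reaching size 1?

For divide and conquer with division factor 5:

Problem sizes at each level:
Level 0: 9765625
Level 1: 1953125
Level 2: 390625
Level 3: 78125
Level 4: 15625
Level 5: 3125
Level 6: 625
Level 7: 125
Level 8: 25
Level 9: 5
Level 10: 1

The root is level 0 and the size-1 base case is level 10 (the tree spans levels 0 through 10, i.e. 11 levels counting the root), so the depth is the number of divisions: log_5(9765625) = 10

The recursion tree depth is log_5(9765625) = 10. At each level, the problem size is divided by 5, so it takes 10 divisions to reduce to a base case of size 1. The algorithm makes 5 recursive calls at each level.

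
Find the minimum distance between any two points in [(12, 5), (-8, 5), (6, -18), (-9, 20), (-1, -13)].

Computing all pairwise distances among 5 points:

d((12, 5), (-8, 5)) = 20.0
d((12, 5), (6, -18)) = 23.7697
d((12, 5), (-9, 20)) = 25.807
d((12, 5), (-1, -13)) = 22.2036
d((-8, 5), (6, -18)) = 26.9258
d((-8, 5), (-9, 20)) = 15.0333
d((-8, 5), (-1, -13)) = 19.3132
d((6, -18), (-9, 20)) = 40.8534
d((6, -18), (-1, -13)) = 8.6023 <-- minimum
d((-9, 20), (-1, -13)) = 33.9559

Closest pair: (6, -18) and (-1, -13) with distance 8.6023

The closest pair is (6, -18) and (-1, -13) with Euclidean distance 8.6023. For 5 points, brute-force pairwise comparison is shown above. For large n, the divide-and-conquer algorithm (sort by x, recurse on halves, check the dividing strip) achieves O(n log n).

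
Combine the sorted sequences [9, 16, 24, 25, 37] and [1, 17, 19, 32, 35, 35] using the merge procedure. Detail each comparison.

Merging process:

Compare 9 vs 1: take 1 from right. Merged: [1]
Compare 9 vs 17: take 9 from left. Merged: [1, 9]
Compare 16 vs 17: take 16 from left. Merged: [1, 9, 16]
Compare 24 vs 17: take 17 from right. Merged: [1, 9, 16, 17]
Compare 24 vs 19: take 19 from right. Merged: [1, 9, 16, 17, 19]
Compare 24 vs 32: take 24 from left. Merged: [1, 9, 16, 17, 19, 24]
Compare 25 vs 32: take 25 from left. Merged: [1, 9, 16, 17, 19, 24, 25]
Compare 37 vs 32: take 32 from right. Merged: [1, 9, 16, 17, 19, 24, 25, 32]
Compare 37 vs 35: take 35 from right. Merged: [1, 9, 16, 17, 19, 24, 25, 32, 35]
Compare 37 vs 35: take 35 from right. Merged: [1, 9, 16, 17, 19, 24, 25, 32, 35, 35]
Append remaining from left: [37]. Merged: [1, 9, 16, 17, 19, 24, 25, 32, 35, 35, 37]

Final merged array: [1, 9, 16, 17, 19, 24, 25, 32, 35, 35, 37]
Total comparisons: 10

The merged array is [1, 9, 16, 17, 19, 24, 25, 32, 35, 35, 37], requiring 10 comparisons. The merge step runs in O(n) time where n is the total number of elements.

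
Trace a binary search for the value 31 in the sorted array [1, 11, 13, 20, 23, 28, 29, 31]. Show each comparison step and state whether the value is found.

Binary search for 31 in [1, 11, 13, 20, 23, 28, 29, 31]:

lo=0, hi=7, mid=3, arr[mid]=20 -> 20 < 31, search right half
lo=4, hi=7, mid=5, arr[mid]=28 -> 28 < 31, search right half
lo=6, hi=7, mid=6, arr[mid]=29 -> 29 < 31, search right half
lo=7, hi=7, mid=7, arr[mid]=31 -> Found target at index 7!

Binary search finds 31 at index 7 after 4 comparisons. The search repeatedly halves the search space by comparing with the middle element.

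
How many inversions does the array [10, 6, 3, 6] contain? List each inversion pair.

Finding inversions in [10, 6, 3, 6]:

(0, 1): arr[0]=10 > arr[1]=6
(0, 2): arr[0]=10 > arr[2]=3
(0, 3): arr[0]=10 > arr[3]=6
(1, 2): arr[1]=6 > arr[2]=3

Total inversions: 4

The array has 4 inversion(s): (0,1), (0,2), (0,3), (1,2). Each pair (i,j) satisfies i < j and arr[i] > arr[j].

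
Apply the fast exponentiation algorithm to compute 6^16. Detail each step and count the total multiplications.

Computing 6^16 by squaring (build up from 6^1; each line after the first costs one multiplication):

6^1 = 6
6^2 = (6^1)^2 = 6^2 = 36
6^4 = (6^2)^2 = 36^2 = 1296
6^8 = (6^4)^2 = 1296^2 = 1679616
6^16 = (6^8)^2 = 1679616^2 = 2821109907456

Result: 2821109907456
Multiplications needed: 4 (4 lines after 6^1)

6^16 = 2821109907456. Using exponentiation by squaring, this requires 4 multiplications. The key idea: if the exponent is even, square the half-power; if odd, multiply by the base once.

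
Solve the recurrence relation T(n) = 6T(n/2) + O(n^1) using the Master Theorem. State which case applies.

Master Theorem for T(n) = 6T(n/2) + O(n^1):

a = 6, b = 2, c = 1
log_b(a) = log_2(6) = 2.5850

Case 1: c = 1 < log_2(6) = 2.5850
T(n) = O(n^(log_2 6))

For T(n) = 6T(n/2) + O(n^1): log_2(6) = 2.5850. This is Case 1 of the Master Theorem (c < log_b(a), work dominated by leaves), giving O(n^(log_2 6)).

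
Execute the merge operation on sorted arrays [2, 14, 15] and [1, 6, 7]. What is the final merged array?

Merging process:

Compare 2 vs 1: take 1 from right. Merged: [1]
Compare 2 vs 6: take 2 from left. Merged: [1, 2]
Compare 14 vs 6: take 6 from right. Merged: [1, 2, 6]
Compare 14 vs 7: take 7 from right. Merged: [1, 2, 6, 7]
Append remaining from left: [14, 15]. Merged: [1, 2, 6, 7, 14, 15]

Final merged array: [1, 2, 6, 7, 14, 15]
Total comparisons: 4

The merged array is [1, 2, 6, 7, 14, 15], requiring 4 comparisons. The merge step runs in O(n) time where n is the total number of elements.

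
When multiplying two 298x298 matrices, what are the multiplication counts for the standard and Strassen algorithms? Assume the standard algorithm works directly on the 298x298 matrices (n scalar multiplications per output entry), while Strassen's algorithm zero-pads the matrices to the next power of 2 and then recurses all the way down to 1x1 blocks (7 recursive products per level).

Matrix multiplication for 298x298 matrices:

Strassen's algorithm requires power-of-2 dimensions. Pad 298x298 to 512x512 (next power of 2).

Standard algorithm: 298^3 = 26463592 multiplications
Strassen's algorithm: 7^(log2(512)) = 7^9 = 40353607 multiplications
Difference: 26463592 - 40353607 = -13890015 (Strassen uses MORE here due to padding overhead — for small or just-over-power-of-2 n, padding can outweigh the per-level savings)

Standard: 26463592 multiplications (298^3). Strassen: 40353607 multiplications (7^9, after padding to 512x512). Strassen reduces 8 recursive multiplications to 7 at each level.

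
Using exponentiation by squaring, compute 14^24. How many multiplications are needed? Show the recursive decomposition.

Computing 14^24 by squaring (build up from 14^1; each line after the first costs one multiplication):

14^1 = 14
14^2 = (14^1)^2 = 14^2 = 196
14^3 = 14 * 14^2 = 14 * 196 = 2744
14^6 = (14^3)^2 = 2744^2 = 7529536
14^12 = (14^6)^2 = 7529536^2 = 56693912375296
14^24 = (14^12)^2 = 56693912375296^2 = 3214199700417740936751087616

Result: 3214199700417740936751087616
Multiplications needed: 5 (5 lines after 14^1)

14^24 = 3214199700417740936751087616. Using exponentiation by squaring, this requires 5 multiplications. The key idea: if the exponent is even, square the half-power; if odd, multiply by the base once.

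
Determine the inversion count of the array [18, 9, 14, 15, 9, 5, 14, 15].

Finding inversions in [18, 9, 14, 15, 9, 5, 14, 15]:

(0, 1): arr[0]=18 > arr[1]=9
(0, 2): arr[0]=18 > arr[2]=14
(0, 3): arr[0]=18 > arr[3]=15
(0, 4): arr[0]=18 > arr[4]=9
(0, 5): arr[0]=18 > arr[5]=5
(0, 6): arr[0]=18 > arr[6]=14
(0, 7): arr[0]=18 > arr[7]=15
(1, 5): arr[1]=9 > arr[5]=5
(2, 4): arr[2]=14 > arr[4]=9
(2, 5): arr[2]=14 > arr[5]=5
(3, 4): arr[3]=15 > arr[4]=9
(3, 5): arr[3]=15 > arr[5]=5
(3, 6): arr[3]=15 > arr[6]=14
(4, 5): arr[4]=9 > arr[5]=5

Total inversions: 14

The array has 14 inversion(s): (0,1), (0,2), (0,3), (0,4), (0,5), (0,6), (0,7), (1,5), (2,4), (2,5), (3,4), (3,5), (3,6), (4,5). Each pair (i,j) satisfies i < j and arr[i] > arr[j].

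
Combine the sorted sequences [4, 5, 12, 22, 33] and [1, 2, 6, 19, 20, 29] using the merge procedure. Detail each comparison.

Merging process:

Compare 4 vs 1: take 1 from right. Merged: [1]
Compare 4 vs 2: take 2 from right. Merged: [1, 2]
Compare 4 vs 6: take 4 from left. Merged: [1, 2, 4]
Compare 5 vs 6: take 5 from left. Merged: [1, 2, 4, 5]
Compare 12 vs 6: take 6 from right. Merged: [1, 2, 4, 5, 6]
Compare 12 vs 19: take 12 from left. Merged: [1, 2, 4, 5, 6, 12]
Compare 22 vs 19: take 19 from right. Merged: [1, 2, 4, 5, 6, 12, 19]
Compare 22 vs 20: take 20 from right. Merged: [1, 2, 4, 5, 6, 12, 19, 20]
Compare 22 vs 29: take 22 from left. Merged: [1, 2, 4, 5, 6, 12, 19, 20, 22]
Compare 33 vs 29: take 29 from right. Merged: [1, 2, 4, 5, 6, 12, 19, 20, 22, 29]
Append remaining from left: [33]. Merged: [1, 2, 4, 5, 6, 12, 19, 20, 22, 29, 33]

Final merged array: [1, 2, 4, 5, 6, 12, 19, 20, 22, 29, 33]
Total comparisons: 10

The merged array is [1, 2, 4, 5, 6, 12, 19, 20, 22, 29, 33], requiring 10 comparisons. The merge step runs in O(n) time where n is the total number of elements.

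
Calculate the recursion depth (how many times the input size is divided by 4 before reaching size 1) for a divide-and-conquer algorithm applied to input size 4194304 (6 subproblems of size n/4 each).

For divide and conquer with division factor 4:

Problem sizes at each level:
Level 0: 4194304
Level 1: 1048576
Level 2: 262144
Level 3: 65536
Level 4: 16384
Level 5: 4096
Level 6: 1024
Level 7: 256
Level 8: 64
Level 9: 16
Level 10: 4
Level 11: 1

The root is level 0 and the size-1 base case is level 11 (the tree spans levels 0 through 11, i.e. 12 levels counting the root), so the depth is the number of divisions: log_4(4194304) = 11

The recursion tree depth is log_4(4194304) = 11. At each level, the problem size is divided by 4, so it takes 11 divisions to reduce to a base case of size 1. The algorithm makes 6 recursive calls at each level.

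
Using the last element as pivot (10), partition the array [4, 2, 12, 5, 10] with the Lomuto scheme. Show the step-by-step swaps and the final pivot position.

Lomuto partition with pivot = 10:

Initial array: [4, 2, 12, 5, 10]

arr[0]=4 <= 10: swap with position 0, array becomes [4, 2, 12, 5, 10]
arr[1]=2 <= 10: swap with position 1, array becomes [4, 2, 12, 5, 10]
arr[2]=12 > 10: no swap
arr[3]=5 <= 10: swap with position 2, array becomes [4, 2, 5, 12, 10]

Place pivot at position 3: [4, 2, 5, 10, 12]
Pivot position: 3

After partitioning with pivot 10, the array becomes [4, 2, 5, 10, 12]. The pivot is placed at index 3. All elements to the left of the pivot are <= 10, and all elements to the right are > 10.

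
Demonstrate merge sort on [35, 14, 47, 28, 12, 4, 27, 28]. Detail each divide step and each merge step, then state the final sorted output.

Merge sort trace:

Split: [35, 14, 47, 28, 12, 4, 27, 28] -> [35, 14, 47, 28] and [12, 4, 27, 28]
  Split: [35, 14, 47, 28] -> [35, 14] and [47, 28]
    Split: [35, 14] -> [35] and [14]
    Merge: [35] + [14] -> [14, 35]
    Split: [47, 28] -> [47] and [28]
    Merge: [47] + [28] -> [28, 47]
  Merge: [14, 35] + [28, 47] -> [14, 28, 35, 47]
  Split: [12, 4, 27, 28] -> [12, 4] and [27, 28]
    Split: [12, 4] -> [12] and [4]
    Merge: [12] + [4] -> [4, 12]
    Split: [27, 28] -> [27] and [28]
    Merge: [27] + [28] -> [27, 28]
  Merge: [4, 12] + [27, 28] -> [4, 12, 27, 28]
Merge: [14, 28, 35, 47] + [4, 12, 27, 28] -> [4, 12, 14, 27, 28, 28, 35, 47]

Final sorted array: [4, 12, 14, 27, 28, 28, 35, 47]

The merge sort proceeds by recursively splitting the array and merging sorted halves.
After all merges, the sorted array is [4, 12, 14, 27, 28, 28, 35, 47].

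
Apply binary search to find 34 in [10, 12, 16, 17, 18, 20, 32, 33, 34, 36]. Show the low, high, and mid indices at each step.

Binary search for 34 in [10, 12, 16, 17, 18, 20, 32, 33, 34, 36]:

lo=0, hi=9, mid=4, arr[mid]=18 -> 18 < 34, search right half
lo=5, hi=9, mid=7, arr[mid]=33 -> 33 < 34, search right half
lo=8, hi=9, mid=8, arr[mid]=34 -> Found target at index 8!

Binary search finds 34 at index 8 after 3 comparisons. The search repeatedly halves the search space by comparing with the middle element.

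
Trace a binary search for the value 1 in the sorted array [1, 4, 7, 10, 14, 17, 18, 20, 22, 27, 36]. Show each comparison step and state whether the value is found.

Binary search for 1 in [1, 4, 7, 10, 14, 17, 18, 20, 22, 27, 36]:

lo=0, hi=10, mid=5, arr[mid]=17 -> 17 > 1, search left half
lo=0, hi=4, mid=2, arr[mid]=7 -> 7 > 1, search left half
lo=0, hi=1, mid=0, arr[mid]=1 -> Found target at index 0!

Binary search finds 1 at index 0 after 3 comparisons. The search repeatedly halves the search space by comparing with the middle element.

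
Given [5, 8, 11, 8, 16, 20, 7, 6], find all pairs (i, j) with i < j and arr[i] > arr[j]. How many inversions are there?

Finding inversions in [5, 8, 11, 8, 16, 20, 7, 6]:

(1, 6): arr[1]=8 > arr[6]=7
(1, 7): arr[1]=8 > arr[7]=6
(2, 3): arr[2]=11 > arr[3]=8
(2, 6): arr[2]=11 > arr[6]=7
(2, 7): arr[2]=11 > arr[7]=6
(3, 6): arr[3]=8 > arr[6]=7
(3, 7): arr[3]=8 > arr[7]=6
(4, 6): arr[4]=16 > arr[6]=7
(4, 7): arr[4]=16 > arr[7]=6
(5, 6): arr[5]=20 > arr[6]=7
(5, 7): arr[5]=20 > arr[7]=6
(6, 7): arr[6]=7 > arr[7]=6

Total inversions: 12

The array has 12 inversion(s): (1,6), (1,7), (2,3), (2,6), (2,7), (3,6), (3,7), (4,6), (4,7), (5,6), (5,7), (6,7). Each pair (i,j) satisfies i < j and arr[i] > arr[j].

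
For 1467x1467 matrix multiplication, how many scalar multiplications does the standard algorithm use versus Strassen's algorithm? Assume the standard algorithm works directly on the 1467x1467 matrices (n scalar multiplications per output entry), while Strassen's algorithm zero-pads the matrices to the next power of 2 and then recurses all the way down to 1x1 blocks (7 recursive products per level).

Matrix multiplication for 1467x1467 matrices:

Strassen's algorithm requires power-of-2 dimensions. Pad 1467x1467 to 2048x2048 (next power of 2).

Standard algorithm: 1467^3 = 3157114563 multiplications
Strassen's algorithm: 7^(log2(2048)) = 7^11 = 1977326743 multiplications
Savings: 3157114563 - 1977326743 = 1179787820 multiplications

Standard: 3157114563 multiplications (1467^3). Strassen: 1977326743 multiplications (7^11, after padding to 2048x2048). Strassen reduces 8 recursive multiplications to 7 at each level.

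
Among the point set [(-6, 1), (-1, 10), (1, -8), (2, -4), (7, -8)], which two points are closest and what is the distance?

Computing all pairwise distances among 5 points:

d((-6, 1), (-1, 10)) = 10.2956
d((-6, 1), (1, -8)) = 11.4018
d((-6, 1), (2, -4)) = 9.434
d((-6, 1), (7, -8)) = 15.8114
d((-1, 10), (1, -8)) = 18.1108
d((-1, 10), (2, -4)) = 14.3178
d((-1, 10), (7, -8)) = 19.6977
d((1, -8), (2, -4)) = 4.1231 <-- minimum
d((1, -8), (7, -8)) = 6.0
d((2, -4), (7, -8)) = 6.4031

Closest pair: (1, -8) and (2, -4) with distance 4.1231

The closest pair is (1, -8) and (2, -4) with Euclidean distance 4.1231. For 5 points, brute-force pairwise comparison is shown above. For large n, the divide-and-conquer algorithm (sort by x, recurse on halves, check the dividing strip) achieves O(n log n).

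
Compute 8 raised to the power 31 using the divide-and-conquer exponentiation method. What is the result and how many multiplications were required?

Computing 8^31 by squaring (build up from 8^1; each line after the first costs one multiplication):

8^1 = 8
8^2 = (8^1)^2 = 8^2 = 64
8^3 = 8 * 8^2 = 8 * 64 = 512
8^6 = (8^3)^2 = 512^2 = 262144
8^7 = 8 * 8^6 = 8 * 262144 = 2097152
8^14 = (8^7)^2 = 2097152^2 = 4398046511104
8^15 = 8 * 8^14 = 8 * 4398046511104 = 35184372088832
8^30 = (8^15)^2 = 35184372088832^2 = 1237940039285380274899124224
8^31 = 8 * 8^30 = 8 * 1237940039285380274899124224 = 9903520314283042199192993792

Result: 9903520314283042199192993792
Multiplications needed: 8 (8 lines after 8^1)

8^31 = 9903520314283042199192993792. Using exponentiation by squaring, this requires 8 multiplications. The key idea: if the exponent is even, square the half-power; if odd, multiply by the base once.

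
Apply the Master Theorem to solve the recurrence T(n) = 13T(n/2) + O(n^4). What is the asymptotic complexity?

Master Theorem for T(n) = 13T(n/2) + O(n^4):

a = 13, b = 2, c = 4
log_b(a) = log_2(13) = 3.7004

Case 3: c = 4 > log_2(13) = 3.7004
T(n) = O(n^4) = O(n^4)

For T(n) = 13T(n/2) + O(n^4): log_2(13) = 3.7004. This is Case 3 of the Master Theorem (c > log_b(a), work dominated by root), giving O(n^4).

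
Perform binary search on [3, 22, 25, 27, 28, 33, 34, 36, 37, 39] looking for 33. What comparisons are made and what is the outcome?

Binary search for 33 in [3, 22, 25, 27, 28, 33, 34, 36, 37, 39]:

lo=0, hi=9, mid=4, arr[mid]=28 -> 28 < 33, search right half
lo=5, hi=9, mid=7, arr[mid]=36 -> 36 > 33, search left half
lo=5, hi=6, mid=5, arr[mid]=33 -> Found target at index 5!

Binary search finds 33 at index 5 after 3 comparisons. The search repeatedly halves the search space by comparing with the middle element.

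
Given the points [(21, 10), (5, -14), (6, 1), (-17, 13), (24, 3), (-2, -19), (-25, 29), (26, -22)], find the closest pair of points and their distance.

Computing all pairwise distances among 8 points:

d((21, 10), (5, -14)) = 28.8444
d((21, 10), (6, 1)) = 17.4929
d((21, 10), (-17, 13)) = 38.1182
d((21, 10), (24, 3)) = 7.6158 <-- minimum
d((21, 10), (-2, -19)) = 37.0135
d((21, 10), (-25, 29)) = 49.7695
d((21, 10), (26, -22)) = 32.3883
d((5, -14), (6, 1)) = 15.0333
d((5, -14), (-17, 13)) = 34.8281
d((5, -14), (24, 3)) = 25.4951
d((5, -14), (-2, -19)) = 8.6023
d((5, -14), (-25, 29)) = 52.4309
d((5, -14), (26, -22)) = 22.4722
d((6, 1), (-17, 13)) = 25.9422
d((6, 1), (24, 3)) = 18.1108
d((6, 1), (-2, -19)) = 21.5407
d((6, 1), (-25, 29)) = 41.7732
d((6, 1), (26, -22)) = 30.4795
d((-17, 13), (24, 3)) = 42.2019
d((-17, 13), (-2, -19)) = 35.3412
d((-17, 13), (-25, 29)) = 17.8885
d((-17, 13), (26, -22)) = 55.4437
d((24, 3), (-2, -19)) = 34.0588
d((24, 3), (-25, 29)) = 55.4707
d((24, 3), (26, -22)) = 25.0799
d((-2, -19), (-25, 29)) = 53.2259
d((-2, -19), (26, -22)) = 28.1603
d((-25, 29), (26, -22)) = 72.1249

Closest pair: (21, 10) and (24, 3) with distance 7.6158

The closest pair is (21, 10) and (24, 3) with Euclidean distance 7.6158. For 8 points, brute-force pairwise comparison is shown above. For large n, the divide-and-conquer algorithm (sort by x, recurse on halves, check the dividing strip) achieves O(n log n).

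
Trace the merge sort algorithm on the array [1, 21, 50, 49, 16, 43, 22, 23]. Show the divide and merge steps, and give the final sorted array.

Merge sort trace:

Split: [1, 21, 50, 49, 16, 43, 22, 23] -> [1, 21, 50, 49] and [16, 43, 22, 23]
  Split: [1, 21, 50, 49] -> [1, 21] and [50, 49]
    Split: [1, 21] -> [1] and [21]
    Merge: [1] + [21] -> [1, 21]
    Split: [50, 49] -> [50] and [49]
    Merge: [50] + [49] -> [49, 50]
  Merge: [1, 21] + [49, 50] -> [1, 21, 49, 50]
  Split: [16, 43, 22, 23] -> [16, 43] and [22, 23]
    Split: [16, 43] -> [16] and [43]
    Merge: [16] + [43] -> [16, 43]
    Split: [22, 23] -> [22] and [23]
    Merge: [22] + [23] -> [22, 23]
  Merge: [16, 43] + [22, 23] -> [16, 22, 23, 43]
Merge: [1, 21, 49, 50] + [16, 22, 23, 43] -> [1, 16, 21, 22, 23, 43, 49, 50]

Final sorted array: [1, 16, 21, 22, 23, 43, 49, 50]

The merge sort proceeds by recursively splitting the array and merging sorted halves.
After all merges, the sorted array is [1, 16, 21, 22, 23, 43, 49, 50].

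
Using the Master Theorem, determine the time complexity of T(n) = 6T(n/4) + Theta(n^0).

Master Theorem for T(n) = 6T(n/4) + O(n^0):

a = 6, b = 4, c = 0
log_b(a) = log_4(6) = 1.2925

Case 1: c = 0 < log_4(6) = 1.2925
T(n) = O(n^(log_4 6))

For T(n) = 6T(n/4) + O(n^0): log_4(6) = 1.2925. This is Case 1 of the Master Theorem (c < log_b(a), work dominated by leaves), giving O(n^(log_4 6)).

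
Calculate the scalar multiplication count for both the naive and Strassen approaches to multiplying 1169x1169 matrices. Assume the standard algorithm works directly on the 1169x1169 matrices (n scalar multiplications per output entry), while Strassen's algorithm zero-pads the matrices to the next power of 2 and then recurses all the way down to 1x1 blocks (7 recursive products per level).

Matrix multiplication for 1169x1169 matrices:

Strassen's algorithm requires power-of-2 dimensions. Pad 1169x1169 to 2048x2048 (next power of 2).

Standard algorithm: 1169^3 = 1597509809 multiplications
Strassen's algorithm: 7^(log2(2048)) = 7^11 = 1977326743 multiplications
Difference: 1597509809 - 1977326743 = -379816934 (Strassen uses MORE here due to padding overhead — for small or just-over-power-of-2 n, padding can outweigh the per-level savings)

Standard: 1597509809 multiplications (1169^3). Strassen: 1977326743 multiplications (7^11, after padding to 2048x2048). Strassen reduces 8 recursive multiplications to 7 at each level.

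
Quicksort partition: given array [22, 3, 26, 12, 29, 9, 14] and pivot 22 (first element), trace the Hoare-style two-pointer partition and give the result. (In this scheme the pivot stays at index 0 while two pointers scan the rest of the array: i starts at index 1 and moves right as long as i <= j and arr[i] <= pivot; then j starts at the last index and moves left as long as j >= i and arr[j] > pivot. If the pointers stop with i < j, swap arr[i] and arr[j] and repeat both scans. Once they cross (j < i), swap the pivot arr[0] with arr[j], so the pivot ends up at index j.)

Hoare-style two-pointer partition with pivot = 22:

Initial array: [22, 3, 26, 12, 29, 9, 14]

Pointers start at i = 1, j = 6.
i stops at index 2 (arr[2]=26 > 22), j stops at index 6 (arr[6]=14 <= 22): swap arr[2] and arr[6], array becomes [22, 3, 14, 12, 29, 9, 26]
i stops at index 4 (arr[4]=29 > 22), j stops at index 5 (arr[5]=9 <= 22): swap arr[4] and arr[5], array becomes [22, 3, 14, 12, 9, 29, 26]
i ends at 5, j ends at 4: the pointers have crossed (j < i), so scanning stops.

Swap pivot arr[0] with arr[4] to place pivot at position 4: [9, 3, 14, 12, 22, 29, 26]
Pivot position: 4

After partitioning with pivot 22, the array becomes [9, 3, 14, 12, 22, 29, 26]. The pivot is placed at index 4. All elements to the left of the pivot are <= 22, and all elements to the right are > 22.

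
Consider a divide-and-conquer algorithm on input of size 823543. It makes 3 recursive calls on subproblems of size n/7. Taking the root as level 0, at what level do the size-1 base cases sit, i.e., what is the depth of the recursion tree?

For divide and conquer with division factor 7:

Problem sizes at each level:
Level 0: 823543
Level 1: 117649
Level 2: 16807
Level 3: 2401
Level 4: 343
Level 5: 49
Level 6: 7
Level 7: 1

The root is level 0 and the size-1 base case is level 7 (the tree spans levels 0 through 7, i.e. 8 levels counting the root), so the depth is the number of divisions: log_7(823543) = 7

The recursion tree depth is log_7(823543) = 7. At each level, the problem size is divided by 7, so it takes 7 divisions to reduce to a base case of size 1. The algorithm makes 3 recursive calls at each level.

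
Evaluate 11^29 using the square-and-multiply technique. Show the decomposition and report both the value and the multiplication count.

Computing 11^29 by squaring (build up from 11^1; each line after the first costs one multiplication):

11^1 = 11
11^2 = (11^1)^2 = 11^2 = 121
11^3 = 11 * 11^2 = 11 * 121 = 1331
11^6 = (11^3)^2 = 1331^2 = 1771561
11^7 = 11 * 11^6 = 11 * 1771561 = 19487171
11^14 = (11^7)^2 = 19487171^2 = 379749833583241
11^28 = (11^14)^2 = 379749833583241^2 = 144209936106499234037676064081
11^29 = 11 * 11^28 = 11 * 144209936106499234037676064081 = 1586309297171491574414436704891

Result: 1586309297171491574414436704891
Multiplications needed: 7 (7 lines after 11^1)

11^29 = 1586309297171491574414436704891. Using exponentiation by squaring, this requires 7 multiplications. The key idea: if the exponent is even, square the half-power; if odd, multiply by the base once.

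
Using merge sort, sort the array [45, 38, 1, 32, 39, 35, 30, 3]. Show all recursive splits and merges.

Merge sort trace:

Split: [45, 38, 1, 32, 39, 35, 30, 3] -> [45, 38, 1, 32] and [39, 35, 30, 3]
  Split: [45, 38, 1, 32] -> [45, 38] and [1, 32]
    Split: [45, 38] -> [45] and [38]
    Merge: [45] + [38] -> [38, 45]
    Split: [1, 32] -> [1] and [32]
    Merge: [1] + [32] -> [1, 32]
  Merge: [38, 45] + [1, 32] -> [1, 32, 38, 45]
  Split: [39, 35, 30, 3] -> [39, 35] and [30, 3]
    Split: [39, 35] -> [39] and [35]
    Merge: [39] + [35] -> [35, 39]
    Split: [30, 3] -> [30] and [3]
    Merge: [30] + [3] -> [3, 30]
  Merge: [35, 39] + [3, 30] -> [3, 30, 35, 39]
Merge: [1, 32, 38, 45] + [3, 30, 35, 39] -> [1, 3, 30, 32, 35, 38, 39, 45]

Final sorted array: [1, 3, 30, 32, 35, 38, 39, 45]

The merge sort proceeds by recursively splitting the array and merging sorted halves.
After all merges, the sorted array is [1, 3, 30, 32, 35, 38, 39, 45].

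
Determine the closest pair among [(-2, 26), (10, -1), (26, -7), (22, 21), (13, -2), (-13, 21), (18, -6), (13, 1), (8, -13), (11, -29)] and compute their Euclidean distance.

Computing all pairwise distances among 10 points:

d((-2, 26), (10, -1)) = 29.5466
d((-2, 26), (26, -7)) = 43.2782
d((-2, 26), (22, 21)) = 24.5153
d((-2, 26), (13, -2)) = 31.7648
d((-2, 26), (-13, 21)) = 12.083
d((-2, 26), (18, -6)) = 37.7359
d((-2, 26), (13, 1)) = 29.1548
d((-2, 26), (8, -13)) = 40.2616
d((-2, 26), (11, -29)) = 56.5155
d((10, -1), (26, -7)) = 17.088
d((10, -1), (22, 21)) = 25.0599
d((10, -1), (13, -2)) = 3.1623
d((10, -1), (-13, 21)) = 31.8277
d((10, -1), (18, -6)) = 9.434
d((10, -1), (13, 1)) = 3.6056
d((10, -1), (8, -13)) = 12.1655
d((10, -1), (11, -29)) = 28.0179
d((26, -7), (22, 21)) = 28.2843
d((26, -7), (13, -2)) = 13.9284
d((26, -7), (-13, 21)) = 48.0104
d((26, -7), (18, -6)) = 8.0623
d((26, -7), (13, 1)) = 15.2643
d((26, -7), (8, -13)) = 18.9737
d((26, -7), (11, -29)) = 26.6271
d((22, 21), (13, -2)) = 24.6982
d((22, 21), (-13, 21)) = 35.0
d((22, 21), (18, -6)) = 27.2947
d((22, 21), (13, 1)) = 21.9317
d((22, 21), (8, -13)) = 36.7696
d((22, 21), (11, -29)) = 51.1957
d((13, -2), (-13, 21)) = 34.7131
d((13, -2), (18, -6)) = 6.4031
d((13, -2), (13, 1)) = 3.0 <-- minimum
d((13, -2), (8, -13)) = 12.083
d((13, -2), (11, -29)) = 27.074
d((-13, 21), (18, -6)) = 41.1096
d((-13, 21), (13, 1)) = 32.8024
d((-13, 21), (8, -13)) = 39.9625
d((-13, 21), (11, -29)) = 55.4617
d((18, -6), (13, 1)) = 8.6023
d((18, -6), (8, -13)) = 12.2066
d((18, -6), (11, -29)) = 24.0416
d((13, 1), (8, -13)) = 14.8661
d((13, 1), (11, -29)) = 30.0666
d((8, -13), (11, -29)) = 16.2788

Closest pair: (13, -2) and (13, 1) with distance 3.0

The closest pair is (13, -2) and (13, 1) with Euclidean distance 3.0. For 10 points, brute-force pairwise comparison is shown above. For large n, the divide-and-conquer algorithm (sort by x, recurse on halves, check the dividing strip) achieves O(n log n).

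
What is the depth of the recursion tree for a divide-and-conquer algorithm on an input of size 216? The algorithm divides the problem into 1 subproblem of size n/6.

For divide and conquer with division factor 6:

Problem sizes at each level:
Level 0: 216
Level 1: 36
Level 2: 6
Level 3: 1

The root is level 0 and the size-1 base case is level 3 (the tree spans levels 0 through 3, i.e. 4 levels counting the root), so the depth is the number of divisions: log_6(216) = 3

The recursion tree depth is log_6(216) = 3. At each level, the problem size is divided by 6, so it takes 3 divisions to reduce to a base case of size 1. The algorithm makes 1 recursive call at each level.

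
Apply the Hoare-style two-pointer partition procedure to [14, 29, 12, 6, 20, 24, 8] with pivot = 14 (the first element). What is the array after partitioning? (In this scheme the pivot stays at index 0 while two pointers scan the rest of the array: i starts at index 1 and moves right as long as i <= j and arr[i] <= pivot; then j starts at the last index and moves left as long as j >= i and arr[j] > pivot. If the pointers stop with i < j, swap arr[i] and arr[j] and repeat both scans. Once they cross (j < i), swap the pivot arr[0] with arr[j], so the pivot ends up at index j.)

Hoare-style two-pointer partition with pivot = 14:

Initial array: [14, 29, 12, 6, 20, 24, 8]

Pointers start at i = 1, j = 6.
i stops at index 1 (arr[1]=29 > 14), j stops at index 6 (arr[6]=8 <= 14): swap arr[1] and arr[6], array becomes [14, 8, 12, 6, 20, 24, 29]
i ends at 4, j ends at 3: the pointers have crossed (j < i), so scanning stops.

Swap pivot arr[0] with arr[3] to place pivot at position 3: [6, 8, 12, 14, 20, 24, 29]
Pivot position: 3

After partitioning with pivot 14, the array becomes [6, 8, 12, 14, 20, 24, 29]. The pivot is placed at index 3. All elements to the left of the pivot are <= 14, and all elements to the right are > 14.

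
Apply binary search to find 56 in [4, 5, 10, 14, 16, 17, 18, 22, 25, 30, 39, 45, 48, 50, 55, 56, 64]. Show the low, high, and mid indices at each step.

Binary search for 56 in [4, 5, 10, 14, 16, 17, 18, 22, 25, 30, 39, 45, 48, 50, 55, 56, 64]:

lo=0, hi=16, mid=8, arr[mid]=25 -> 25 < 56, search right half
lo=9, hi=16, mid=12, arr[mid]=48 -> 48 < 56, search right half
lo=13, hi=16, mid=14, arr[mid]=55 -> 55 < 56, search right half
lo=15, hi=16, mid=15, arr[mid]=56 -> Found target at index 15!

Binary search finds 56 at index 15 after 4 comparisons. The search repeatedly halves the search space by comparing with the middle element.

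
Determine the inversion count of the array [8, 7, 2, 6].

Finding inversions in [8, 7, 2, 6]:

(0, 1): arr[0]=8 > arr[1]=7
(0, 2): arr[0]=8 > arr[2]=2
(0, 3): arr[0]=8 > arr[3]=6
(1, 2): arr[1]=7 > arr[2]=2
(1, 3): arr[1]=7 > arr[3]=6

Total inversions: 5

The array has 5 inversion(s): (0,1), (0,2), (0,3), (1,2), (1,3). Each pair (i,j) satisfies i < j and arr[i] > arr[j].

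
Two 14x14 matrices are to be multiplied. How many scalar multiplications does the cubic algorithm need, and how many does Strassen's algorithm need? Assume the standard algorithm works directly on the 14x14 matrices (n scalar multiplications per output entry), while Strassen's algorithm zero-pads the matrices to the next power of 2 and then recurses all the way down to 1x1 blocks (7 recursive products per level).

Matrix multiplication for 14x14 matrices:

Strassen's algorithm requires power-of-2 dimensions. Pad 14x14 to 16x16 (next power of 2).

Standard algorithm: 14^3 = 2744 multiplications
Strassen's algorithm: 7^(log2(16)) = 7^4 = 2401 multiplications
Savings: 2744 - 2401 = 343 multiplications

Standard: 2744 multiplications (14^3). Strassen: 2401 multiplications (7^4, after padding to 16x16). Strassen reduces 8 recursive multiplications to 7 at each level.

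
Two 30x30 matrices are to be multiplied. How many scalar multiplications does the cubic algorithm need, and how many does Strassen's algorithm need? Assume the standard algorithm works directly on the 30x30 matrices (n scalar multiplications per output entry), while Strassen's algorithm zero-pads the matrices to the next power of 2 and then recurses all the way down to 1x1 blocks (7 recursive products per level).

Matrix multiplication for 30x30 matrices:

Strassen's algorithm requires power-of-2 dimensions. Pad 30x30 to 32x32 (next power of 2).

Standard algorithm: 30^3 = 27000 multiplications
Strassen's algorithm: 7^(log2(32)) = 7^5 = 16807 multiplications
Savings: 27000 - 16807 = 10193 multiplications

Standard: 27000 multiplications (30^3). Strassen: 16807 multiplications (7^5, after padding to 32x32). Strassen reduces 8 recursive multiplications to 7 at each level.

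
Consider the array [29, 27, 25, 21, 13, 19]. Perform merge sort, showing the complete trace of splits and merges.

Merge sort trace:

Split: [29, 27, 25, 21, 13, 19] -> [29, 27, 25] and [21, 13, 19]
  Split: [29, 27, 25] -> [29] and [27, 25]
    Split: [27, 25] -> [27] and [25]
    Merge: [27] + [25] -> [25, 27]
  Merge: [29] + [25, 27] -> [25, 27, 29]
  Split: [21, 13, 19] -> [21] and [13, 19]
    Split: [13, 19] -> [13] and [19]
    Merge: [13] + [19] -> [13, 19]
  Merge: [21] + [13, 19] -> [13, 19, 21]
Merge: [25, 27, 29] + [13, 19, 21] -> [13, 19, 21, 25, 27, 29]

Final sorted array: [13, 19, 21, 25, 27, 29]

The merge sort proceeds by recursively splitting the array and merging sorted halves.
After all merges, the sorted array is [13, 19, 21, 25, 27, 29].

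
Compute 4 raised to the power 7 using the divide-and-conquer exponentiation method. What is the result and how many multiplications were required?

Computing 4^7 by squaring (build up from 4^1; each line after the first costs one multiplication):

4^1 = 4
4^2 = (4^1)^2 = 4^2 = 16
4^3 = 4 * 4^2 = 4 * 16 = 64
4^6 = (4^3)^2 = 64^2 = 4096
4^7 = 4 * 4^6 = 4 * 4096 = 16384

Result: 16384
Multiplications needed: 4 (4 lines after 4^1)

4^7 = 16384. Using exponentiation by squaring, this requires 4 multiplications. The key idea: if the exponent is even, square the half-power; if odd, multiply by the base once.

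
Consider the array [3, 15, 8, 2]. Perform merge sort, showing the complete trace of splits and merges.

Merge sort trace:

Split: [3, 15, 8, 2] -> [3, 15] and [8, 2]
  Split: [3, 15] -> [3] and [15]
  Merge: [3] + [15] -> [3, 15]
  Split: [8, 2] -> [8] and [2]
  Merge: [8] + [2] -> [2, 8]
Merge: [3, 15] + [2, 8] -> [2, 3, 8, 15]

Final sorted array: [2, 3, 8, 15]

The merge sort proceeds by recursively splitting the array and merging sorted halves.
After all merges, the sorted array is [2, 3, 8, 15].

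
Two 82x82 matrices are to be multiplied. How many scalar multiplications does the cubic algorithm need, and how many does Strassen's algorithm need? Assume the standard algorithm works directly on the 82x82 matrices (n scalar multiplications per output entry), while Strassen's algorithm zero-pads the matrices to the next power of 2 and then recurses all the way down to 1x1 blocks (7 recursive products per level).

Matrix multiplication for 82x82 matrices:

Strassen's algorithm requires power-of-2 dimensions. Pad 82x82 to 128x128 (next power of 2).

Standard algorithm: 82^3 = 551368 multiplications
Strassen's algorithm: 7^(log2(128)) = 7^7 = 823543 multiplications
Difference: 551368 - 823543 = -272175 (Strassen uses MORE here due to padding overhead — for small or just-over-power-of-2 n, padding can outweigh the per-level savings)

Standard: 551368 multiplications (82^3). Strassen: 823543 multiplications (7^7, after padding to 128x128). Strassen reduces 8 recursive multiplications to 7 at each level.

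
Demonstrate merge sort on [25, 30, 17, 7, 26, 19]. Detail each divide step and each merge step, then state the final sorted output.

Merge sort trace:

Split: [25, 30, 17, 7, 26, 19] -> [25, 30, 17] and [7, 26, 19]
  Split: [25, 30, 17] -> [25] and [30, 17]
    Split: [30, 17] -> [30] and [17]
    Merge: [30] + [17] -> [17, 30]
  Merge: [25] + [17, 30] -> [17, 25, 30]
  Split: [7, 26, 19] -> [7] and [26, 19]
    Split: [26, 19] -> [26] and [19]
    Merge: [26] + [19] -> [19, 26]
  Merge: [7] + [19, 26] -> [7, 19, 26]
Merge: [17, 25, 30] + [7, 19, 26] -> [7, 17, 19, 25, 26, 30]

Final sorted array: [7, 17, 19, 25, 26, 30]

The merge sort proceeds by recursively splitting the array and merging sorted halves.
After all merges, the sorted array is [7, 17, 19, 25, 26, 30].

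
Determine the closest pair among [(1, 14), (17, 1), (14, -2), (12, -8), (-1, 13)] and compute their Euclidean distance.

Computing all pairwise distances among 5 points:

d((1, 14), (17, 1)) = 20.6155
d((1, 14), (14, -2)) = 20.6155
d((1, 14), (12, -8)) = 24.5967
d((1, 14), (-1, 13)) = 2.2361 <-- minimum
d((17, 1), (14, -2)) = 4.2426
d((17, 1), (12, -8)) = 10.2956
d((17, 1), (-1, 13)) = 21.6333
d((14, -2), (12, -8)) = 6.3246
d((14, -2), (-1, 13)) = 21.2132
d((12, -8), (-1, 13)) = 24.6982

Closest pair: (1, 14) and (-1, 13) with distance 2.2361

The closest pair is (1, 14) and (-1, 13) with Euclidean distance 2.2361. For 5 points, brute-force pairwise comparison is shown above. For large n, the divide-and-conquer algorithm (sort by x, recurse on halves, check the dividing strip) achieves O(n log n).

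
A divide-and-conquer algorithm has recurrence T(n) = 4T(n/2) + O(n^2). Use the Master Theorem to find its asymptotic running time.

Master Theorem for T(n) = 4T(n/2) + O(n^2):

a = 4, b = 2, c = 2
log_b(a) = log_2(4) = 2.0000

Case 2: c = 2 = log_2(4) = 2.0000
T(n) = O(n^2 log n) = O(n^2 log n)

For T(n) = 4T(n/2) + O(n^2): log_2(4) = 2.0000. This is Case 2 of the Master Theorem (c = log_b(a), equal work at all levels), giving O(n^2 log n).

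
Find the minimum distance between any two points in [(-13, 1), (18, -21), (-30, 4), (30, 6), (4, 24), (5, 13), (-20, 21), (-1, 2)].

Computing all pairwise distances among 8 points:

d((-13, 1), (18, -21)) = 38.0132
d((-13, 1), (-30, 4)) = 17.2627
d((-13, 1), (30, 6)) = 43.2897
d((-13, 1), (4, 24)) = 28.6007
d((-13, 1), (5, 13)) = 21.6333
d((-13, 1), (-20, 21)) = 21.1896
d((-13, 1), (-1, 2)) = 12.0416
d((18, -21), (-30, 4)) = 54.1202
d((18, -21), (30, 6)) = 29.5466
d((18, -21), (4, 24)) = 47.1275
d((18, -21), (5, 13)) = 36.4005
d((18, -21), (-20, 21)) = 56.6392
d((18, -21), (-1, 2)) = 29.8329
d((-30, 4), (30, 6)) = 60.0333
d((-30, 4), (4, 24)) = 39.4462
d((-30, 4), (5, 13)) = 36.1386
d((-30, 4), (-20, 21)) = 19.7231
d((-30, 4), (-1, 2)) = 29.0689
d((30, 6), (4, 24)) = 31.6228
d((30, 6), (5, 13)) = 25.9615
d((30, 6), (-20, 21)) = 52.2015
d((30, 6), (-1, 2)) = 31.257
d((4, 24), (5, 13)) = 11.0454 <-- minimum
d((4, 24), (-20, 21)) = 24.1868
d((4, 24), (-1, 2)) = 22.561
d((5, 13), (-20, 21)) = 26.2488
d((5, 13), (-1, 2)) = 12.53
d((-20, 21), (-1, 2)) = 26.8701

Closest pair: (4, 24) and (5, 13) with distance 11.0454

The closest pair is (4, 24) and (5, 13) with Euclidean distance 11.0454. For 8 points, brute-force pairwise comparison is shown above. For large n, the divide-and-conquer algorithm (sort by x, recurse on halves, check the dividing strip) achieves O(n log n).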